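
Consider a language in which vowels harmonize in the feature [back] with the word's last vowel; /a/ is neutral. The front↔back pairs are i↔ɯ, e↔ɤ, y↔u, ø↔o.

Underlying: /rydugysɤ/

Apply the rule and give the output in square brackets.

[rudugusɤ]

/y/ harmonizes with /ɤ/ ([+back]) → [u]
/y/ harmonizes with /ɤ/ ([+back]) → [u]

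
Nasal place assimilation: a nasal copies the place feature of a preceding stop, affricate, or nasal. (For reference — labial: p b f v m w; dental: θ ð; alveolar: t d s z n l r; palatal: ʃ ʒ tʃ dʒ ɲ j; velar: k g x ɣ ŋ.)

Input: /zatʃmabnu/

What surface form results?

/m/ after /tʃ/ (palatal) → [ɲ]
/n/ after /b/ (labial) → [m]

[zatʃɲabmu]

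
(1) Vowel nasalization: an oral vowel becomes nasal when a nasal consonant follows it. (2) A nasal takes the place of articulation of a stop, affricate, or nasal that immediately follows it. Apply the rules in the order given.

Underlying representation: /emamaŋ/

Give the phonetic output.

Rule 1: /e/ before nasal /m/ → [ẽ]
Rule 1: /a/ before nasal /m/ → [ã]
Rule 1: /a/ before nasal /ŋ/ → [ã]
After rule 1: ẽmãmãŋ
Rule 2: no segment meets the rule's conditions; no change.

[ẽmãmãŋ]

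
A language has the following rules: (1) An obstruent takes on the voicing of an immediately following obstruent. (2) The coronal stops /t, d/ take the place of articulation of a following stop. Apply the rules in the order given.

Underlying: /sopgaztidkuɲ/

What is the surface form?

Rule 1: /p/ before /g/ (voiced) → [b]
Rule 1: /z/ before /t/ (voiceless) → [s]
Rule 1: /d/ before /k/ (voiceless) → [t]
After rule 1: sobgastitkuɲ
Rule 2: /t/ before /k/ (velar) → [k]

[sobgastikkuɲ]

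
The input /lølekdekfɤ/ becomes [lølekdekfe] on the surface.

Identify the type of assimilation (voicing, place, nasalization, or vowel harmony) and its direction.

/ɤ/→[e].
Vowels agree with the first vowel, so the harmony is progressive.

vowel harmony, progressive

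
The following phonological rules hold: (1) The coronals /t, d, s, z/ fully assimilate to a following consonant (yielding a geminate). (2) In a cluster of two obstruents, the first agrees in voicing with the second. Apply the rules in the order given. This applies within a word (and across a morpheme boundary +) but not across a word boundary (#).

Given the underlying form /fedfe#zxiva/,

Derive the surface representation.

Rule 1: /d/ before /f/ → [f] (total assimilation)
Rule 1: /z/ before /x/ → [x] (total assimilation)
After rule 1: feffe#xxiva
Rule 2: no segment meets the rule's conditions; no change.

[feffe#xxiva]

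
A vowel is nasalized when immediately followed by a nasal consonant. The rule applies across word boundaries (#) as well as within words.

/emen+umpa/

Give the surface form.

/e/ before nasal /m/ → [ẽ]
/e/ before nasal /n/ → [ẽ]
/u/ before nasal /m/ → [ũ]

[ẽmẽn+ũmpa]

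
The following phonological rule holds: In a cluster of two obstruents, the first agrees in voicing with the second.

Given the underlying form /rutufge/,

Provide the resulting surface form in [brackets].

[rutuvge]

/f/ before /g/ (voiced) → [v]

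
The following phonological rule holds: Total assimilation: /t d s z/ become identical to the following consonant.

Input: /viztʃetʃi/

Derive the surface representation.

/z/ before /tʃ/ → [tʃ] (total assimilation)

[vitʃtʃetʃi]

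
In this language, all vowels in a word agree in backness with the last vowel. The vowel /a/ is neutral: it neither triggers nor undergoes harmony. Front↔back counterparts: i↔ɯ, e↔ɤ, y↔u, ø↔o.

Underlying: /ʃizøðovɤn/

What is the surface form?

[ʃɯzoðovɤn]

/i/ harmonizes with /ɤ/ ([+back]) → [ɯ]
/ø/ harmonizes with /ɤ/ ([+back]) → [o]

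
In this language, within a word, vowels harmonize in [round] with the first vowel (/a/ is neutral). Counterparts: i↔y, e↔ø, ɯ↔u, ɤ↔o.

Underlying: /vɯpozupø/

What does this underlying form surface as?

[vɯpɤzɯpe]

/o/ harmonizes with /ɯ/ ([-round]) → [ɤ]
/u/ harmonizes with /ɯ/ ([-round]) → [ɯ]
/ø/ harmonizes with /ɯ/ ([-round]) → [e]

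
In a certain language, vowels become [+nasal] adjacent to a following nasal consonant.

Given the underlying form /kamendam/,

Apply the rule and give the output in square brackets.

[kãmẽndãm]

/a/ before nasal /m/ → [ã]
/e/ before nasal /n/ → [ẽ]
/a/ before nasal /m/ → [ã]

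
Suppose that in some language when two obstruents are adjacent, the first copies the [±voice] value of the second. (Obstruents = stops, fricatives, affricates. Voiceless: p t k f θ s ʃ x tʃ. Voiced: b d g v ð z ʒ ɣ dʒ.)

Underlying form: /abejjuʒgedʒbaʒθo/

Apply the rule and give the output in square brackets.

[abejjuʒgedʒbaʃθo]

/ʒ/ before /θ/ (voiceless) → [ʃ]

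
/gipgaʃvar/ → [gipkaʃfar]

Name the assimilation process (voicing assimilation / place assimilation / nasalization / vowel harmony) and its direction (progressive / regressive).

voicing assimilation, progressive

/g/→[k] /v/→[f].
Each target copies a feature from the preceding segment, so the direction is progressive.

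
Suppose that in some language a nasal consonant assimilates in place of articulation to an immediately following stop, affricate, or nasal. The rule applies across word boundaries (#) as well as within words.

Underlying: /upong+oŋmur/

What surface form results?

/n/ before /g/ (velar) → [ŋ]
/ŋ/ before /m/ (labial) → [m]

[upoŋg+ommur]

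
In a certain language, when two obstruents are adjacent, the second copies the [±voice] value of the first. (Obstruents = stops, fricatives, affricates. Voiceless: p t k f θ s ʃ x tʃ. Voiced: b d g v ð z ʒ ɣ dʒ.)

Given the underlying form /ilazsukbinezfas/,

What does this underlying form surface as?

[ilazzukpinezvas]

/s/ after /z/ (voiced) → [z]
/b/ after /k/ (voiceless) → [p]
/f/ after /z/ (voiced) → [v]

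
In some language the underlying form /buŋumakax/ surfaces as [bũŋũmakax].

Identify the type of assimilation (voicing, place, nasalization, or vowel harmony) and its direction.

nasalization, regressive

/u/→[ũ] /u/→[ũ].
Each target copies a feature from the following segment, so the direction is regressive.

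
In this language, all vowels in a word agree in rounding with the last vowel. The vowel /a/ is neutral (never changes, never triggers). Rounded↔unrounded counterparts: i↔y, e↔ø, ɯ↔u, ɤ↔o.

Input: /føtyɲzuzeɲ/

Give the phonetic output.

[fetiɲzɯzeɲ]

/ø/ harmonizes with /e/ ([-round]) → [e]
/y/ harmonizes with /e/ ([-round]) → [i]
/u/ harmonizes with /e/ ([-round]) → [ɯ]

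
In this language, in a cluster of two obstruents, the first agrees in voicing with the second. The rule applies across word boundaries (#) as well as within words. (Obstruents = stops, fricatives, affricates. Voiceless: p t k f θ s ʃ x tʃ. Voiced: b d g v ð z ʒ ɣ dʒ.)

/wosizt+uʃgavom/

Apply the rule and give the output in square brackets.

[wosist+uʒgavom]

/z/ before /t/ (voiceless) → [s]
/ʃ/ before /g/ (voiced) → [ʒ]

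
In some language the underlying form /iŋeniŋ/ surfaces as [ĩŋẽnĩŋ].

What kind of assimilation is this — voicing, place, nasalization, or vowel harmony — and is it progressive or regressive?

/i/→[ĩ] /e/→[ẽ] /i/→[ĩ].
Each target copies a feature from the following segment, so the direction is regressive.

nasalization, regressive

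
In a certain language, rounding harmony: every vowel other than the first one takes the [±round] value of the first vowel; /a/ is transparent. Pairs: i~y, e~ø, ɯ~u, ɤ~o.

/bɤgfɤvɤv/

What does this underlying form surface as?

no segment meets the rule's conditions; no change.

[bɤgfɤvɤv]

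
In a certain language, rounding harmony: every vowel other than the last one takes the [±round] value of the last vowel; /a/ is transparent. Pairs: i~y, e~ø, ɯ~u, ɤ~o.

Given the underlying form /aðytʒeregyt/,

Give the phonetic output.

/e/ harmonizes with /y/ ([+round]) → [ø]
/e/ harmonizes with /y/ ([+round]) → [ø]

[aðytʒørøgyt]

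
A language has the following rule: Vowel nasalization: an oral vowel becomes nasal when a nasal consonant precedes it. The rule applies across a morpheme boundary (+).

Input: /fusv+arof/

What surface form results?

[fusv+arof]

no segment meets the rule's conditions; no change.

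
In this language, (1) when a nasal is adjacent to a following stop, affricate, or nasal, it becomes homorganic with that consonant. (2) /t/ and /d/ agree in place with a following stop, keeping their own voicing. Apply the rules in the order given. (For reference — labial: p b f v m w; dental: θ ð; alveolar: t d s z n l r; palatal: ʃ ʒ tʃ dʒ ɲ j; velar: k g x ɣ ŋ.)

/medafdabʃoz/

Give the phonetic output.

Rule 1: no segment meets the rule's conditions; no change.
After rule 1: medafdabʃoz
Rule 2: no segment meets the rule's conditions; no change.

[medafdabʃoz]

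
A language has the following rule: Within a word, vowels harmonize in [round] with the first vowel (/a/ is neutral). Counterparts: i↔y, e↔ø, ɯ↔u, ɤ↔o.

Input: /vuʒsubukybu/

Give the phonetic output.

no segment meets the rule's conditions; no change.

[vuʒsubukybu]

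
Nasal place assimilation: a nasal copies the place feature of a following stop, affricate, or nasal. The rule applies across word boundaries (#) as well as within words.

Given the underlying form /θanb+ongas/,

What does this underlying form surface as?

/n/ before /b/ (labial) → [m]
/n/ before /g/ (velar) → [ŋ]

[θamb+oŋgas]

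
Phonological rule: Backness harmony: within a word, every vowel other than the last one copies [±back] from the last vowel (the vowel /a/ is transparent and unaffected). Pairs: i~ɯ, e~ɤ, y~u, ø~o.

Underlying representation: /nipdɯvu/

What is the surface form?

/i/ harmonizes with /u/ ([+back]) → [ɯ]

[nɯpdɯvu]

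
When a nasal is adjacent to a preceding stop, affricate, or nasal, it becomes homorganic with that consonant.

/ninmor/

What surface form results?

[ninnor]

/m/ after /n/ (alveolar) → [n]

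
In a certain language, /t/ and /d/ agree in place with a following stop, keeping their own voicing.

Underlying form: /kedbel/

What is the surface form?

[kebbel]

/d/ before /b/ (labial) → [b]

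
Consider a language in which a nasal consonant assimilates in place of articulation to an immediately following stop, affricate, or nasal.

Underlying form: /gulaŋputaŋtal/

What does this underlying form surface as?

[gulamputantal]

/ŋ/ before /p/ (labial) → [m]
/ŋ/ before /t/ (alveolar) → [n]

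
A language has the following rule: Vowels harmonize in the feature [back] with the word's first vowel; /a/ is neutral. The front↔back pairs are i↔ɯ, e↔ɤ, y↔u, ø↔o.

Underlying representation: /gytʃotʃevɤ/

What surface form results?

[gytʃøtʃeve]

/o/ harmonizes with /y/ ([-back]) → [ø]
/ɤ/ harmonizes with /y/ ([-back]) → [e]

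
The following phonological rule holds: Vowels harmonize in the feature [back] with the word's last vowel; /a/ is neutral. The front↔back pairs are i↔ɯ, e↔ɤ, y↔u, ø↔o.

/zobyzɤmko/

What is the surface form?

[zobuzɤmko]

/y/ harmonizes with /o/ ([+back]) → [u]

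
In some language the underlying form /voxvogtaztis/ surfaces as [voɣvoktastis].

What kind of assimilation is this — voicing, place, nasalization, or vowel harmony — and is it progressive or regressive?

voicing assimilation, regressive

/x/→[ɣ] /g/→[k] /z/→[s].
Each target copies a feature from the following segment, so the direction is regressive.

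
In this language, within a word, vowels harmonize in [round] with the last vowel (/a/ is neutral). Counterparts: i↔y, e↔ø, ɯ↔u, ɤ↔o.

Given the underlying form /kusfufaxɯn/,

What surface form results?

/u/ harmonizes with /ɯ/ ([-round]) → [ɯ]
/u/ harmonizes with /ɯ/ ([-round]) → [ɯ]

[kɯsfɯfaxɯn]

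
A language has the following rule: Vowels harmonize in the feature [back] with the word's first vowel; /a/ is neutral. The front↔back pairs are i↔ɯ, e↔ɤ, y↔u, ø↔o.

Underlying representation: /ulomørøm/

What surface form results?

/ø/ harmonizes with /u/ ([+back]) → [o]
/ø/ harmonizes with /u/ ([+back]) → [o]

[ulomorom]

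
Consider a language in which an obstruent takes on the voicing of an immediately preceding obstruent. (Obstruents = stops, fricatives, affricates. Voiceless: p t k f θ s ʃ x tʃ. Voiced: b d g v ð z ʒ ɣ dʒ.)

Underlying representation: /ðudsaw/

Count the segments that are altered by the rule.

/s/ after /d/ (voiced) → [z]
1 segment changes.

1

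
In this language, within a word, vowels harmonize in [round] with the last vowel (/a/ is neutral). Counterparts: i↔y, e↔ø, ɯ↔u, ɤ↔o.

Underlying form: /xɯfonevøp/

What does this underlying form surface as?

/ɯ/ harmonizes with /ø/ ([+round]) → [u]
/e/ harmonizes with /ø/ ([+round]) → [ø]

[xufonøvøp]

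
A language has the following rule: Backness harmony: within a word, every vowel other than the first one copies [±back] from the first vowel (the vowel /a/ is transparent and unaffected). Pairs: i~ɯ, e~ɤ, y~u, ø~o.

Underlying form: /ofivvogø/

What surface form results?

/i/ harmonizes with /o/ ([+back]) → [ɯ]
/ø/ harmonizes with /o/ ([+back]) → [o]

[ofɯvvogo]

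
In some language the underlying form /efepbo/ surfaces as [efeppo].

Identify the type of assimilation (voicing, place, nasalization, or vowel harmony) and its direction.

voicing assimilation, progressive

/b/→[p].
Each target copies a feature from the preceding segment, so the direction is progressive.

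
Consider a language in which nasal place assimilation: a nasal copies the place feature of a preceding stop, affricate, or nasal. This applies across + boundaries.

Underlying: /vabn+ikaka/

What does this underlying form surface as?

[vabm+ikaka]

/n/ after /b/ (labial) → [m]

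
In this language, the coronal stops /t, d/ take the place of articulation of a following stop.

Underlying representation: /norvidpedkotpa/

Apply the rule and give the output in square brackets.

[norvibpegkoppa]

/d/ before /p/ (labial) → [b]
/d/ before /k/ (velar) → [g]
/t/ before /p/ (labial) → [p]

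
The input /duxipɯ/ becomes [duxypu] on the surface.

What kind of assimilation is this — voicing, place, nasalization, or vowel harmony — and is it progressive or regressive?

vowel harmony, progressive

/i/→[y] /ɯ/→[u].
Vowels agree with the first vowel, so the harmony is progressive.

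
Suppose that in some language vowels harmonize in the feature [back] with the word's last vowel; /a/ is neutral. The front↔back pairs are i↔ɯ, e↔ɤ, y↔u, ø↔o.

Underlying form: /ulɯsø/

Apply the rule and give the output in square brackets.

/u/ harmonizes with /ø/ ([-back]) → [y]
/ɯ/ harmonizes with /ø/ ([-back]) → [i]

[ylisø]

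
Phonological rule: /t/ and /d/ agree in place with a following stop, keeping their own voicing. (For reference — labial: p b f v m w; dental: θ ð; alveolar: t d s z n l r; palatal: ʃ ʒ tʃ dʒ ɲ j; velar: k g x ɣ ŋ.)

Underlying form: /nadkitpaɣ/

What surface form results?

[nagkippaɣ]

/d/ before /k/ (velar) → [g]
/t/ before /p/ (labial) → [p]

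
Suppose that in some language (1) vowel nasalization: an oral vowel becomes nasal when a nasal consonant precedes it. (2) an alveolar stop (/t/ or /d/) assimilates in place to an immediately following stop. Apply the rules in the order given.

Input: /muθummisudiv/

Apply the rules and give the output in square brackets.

[mũθummĩsudiv]

Rule 1: /u/ after nasal /m/ → [ũ]
Rule 1: /i/ after nasal /m/ → [ĩ]
After rule 1: mũθummĩsudiv
Rule 2: no segment meets the rule's conditions; no change.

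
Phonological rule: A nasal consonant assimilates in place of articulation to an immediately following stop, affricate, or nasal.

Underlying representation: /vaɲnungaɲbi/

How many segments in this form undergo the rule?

/ɲ/ before /n/ (alveolar) → [n]
/n/ before /g/ (velar) → [ŋ]
/ɲ/ before /b/ (labial) → [m]
3 segments change.

3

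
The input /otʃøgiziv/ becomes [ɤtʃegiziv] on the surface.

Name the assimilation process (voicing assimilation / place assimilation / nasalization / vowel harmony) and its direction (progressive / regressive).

vowel harmony, regressive

/o/→[ɤ] /ø/→[e].
Vowels agree with the last vowel, so the harmony is regressive.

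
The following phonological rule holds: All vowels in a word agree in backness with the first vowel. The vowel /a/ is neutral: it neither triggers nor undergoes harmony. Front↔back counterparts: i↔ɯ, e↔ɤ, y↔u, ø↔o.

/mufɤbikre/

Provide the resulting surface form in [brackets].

/i/ harmonizes with /u/ ([+back]) → [ɯ]
/e/ harmonizes with /u/ ([+back]) → [ɤ]

[mufɤbɯkrɤ]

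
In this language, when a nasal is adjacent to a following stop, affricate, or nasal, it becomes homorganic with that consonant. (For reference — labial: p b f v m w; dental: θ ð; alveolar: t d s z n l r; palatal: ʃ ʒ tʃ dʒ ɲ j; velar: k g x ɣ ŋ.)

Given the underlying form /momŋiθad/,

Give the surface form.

/m/ before /ŋ/ (velar) → [ŋ]

[moŋŋiθad]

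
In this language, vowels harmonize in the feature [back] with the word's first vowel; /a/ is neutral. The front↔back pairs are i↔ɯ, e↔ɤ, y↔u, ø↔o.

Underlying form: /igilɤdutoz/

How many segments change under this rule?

/ɤ/ harmonizes with /i/ ([-back]) → [e]
/u/ harmonizes with /i/ ([-back]) → [y]
/o/ harmonizes with /i/ ([-back]) → [ø]
3 segments change.

3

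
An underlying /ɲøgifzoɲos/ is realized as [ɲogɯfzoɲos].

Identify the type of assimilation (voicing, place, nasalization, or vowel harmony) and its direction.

vowel harmony, regressive

/ø/→[o] /i/→[ɯ].
Vowels agree with the last vowel, so the harmony is regressive.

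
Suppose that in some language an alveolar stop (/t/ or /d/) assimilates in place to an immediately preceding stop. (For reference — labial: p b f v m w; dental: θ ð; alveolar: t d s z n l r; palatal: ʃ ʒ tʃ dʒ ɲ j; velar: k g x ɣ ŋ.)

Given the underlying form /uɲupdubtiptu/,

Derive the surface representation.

/d/ after /p/ (labial) → [b]
/t/ after /b/ (labial) → [p]
/t/ after /p/ (labial) → [p]

[uɲupbubpippu]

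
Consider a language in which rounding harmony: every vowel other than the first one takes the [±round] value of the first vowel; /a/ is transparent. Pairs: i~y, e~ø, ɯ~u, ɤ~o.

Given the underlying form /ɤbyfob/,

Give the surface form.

/y/ harmonizes with /ɤ/ ([-round]) → [i]
/o/ harmonizes with /ɤ/ ([-round]) → [ɤ]

[ɤbifɤb]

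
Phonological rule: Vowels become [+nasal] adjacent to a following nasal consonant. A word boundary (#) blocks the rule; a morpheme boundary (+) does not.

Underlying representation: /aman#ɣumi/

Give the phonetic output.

[ãmãn#ɣũmi]

/a/ before nasal /m/ → [ã]
/a/ before nasal /n/ → [ã]
/u/ before nasal /m/ → [ũ]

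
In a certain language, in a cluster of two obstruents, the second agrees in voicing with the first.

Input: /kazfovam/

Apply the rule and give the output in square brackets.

/f/ after /z/ (voiced) → [v]

[kazvovam]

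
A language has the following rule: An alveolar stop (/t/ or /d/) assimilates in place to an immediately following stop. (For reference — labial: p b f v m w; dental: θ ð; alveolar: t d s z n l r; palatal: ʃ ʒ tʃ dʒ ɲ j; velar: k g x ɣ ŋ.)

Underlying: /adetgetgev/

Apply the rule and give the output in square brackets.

/t/ before /g/ (velar) → [k]
/t/ before /g/ (velar) → [k]

[adekgekgev]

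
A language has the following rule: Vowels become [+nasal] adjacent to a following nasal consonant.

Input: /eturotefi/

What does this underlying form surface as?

no segment meets the rule's conditions; no change.

[eturotefi]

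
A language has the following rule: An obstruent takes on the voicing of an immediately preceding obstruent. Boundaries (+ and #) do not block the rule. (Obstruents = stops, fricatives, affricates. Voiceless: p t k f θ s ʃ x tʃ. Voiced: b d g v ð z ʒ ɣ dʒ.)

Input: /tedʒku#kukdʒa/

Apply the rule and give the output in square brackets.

[tedʒgu#kuktʃa]

/k/ after /dʒ/ (voiced) → [g]
/dʒ/ after /k/ (voiceless) → [tʃ]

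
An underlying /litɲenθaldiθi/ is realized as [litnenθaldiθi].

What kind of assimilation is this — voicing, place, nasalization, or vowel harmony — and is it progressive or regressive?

place assimilation, progressive

/ɲ/→[n].
Each target copies a feature from the preceding segment, so the direction is progressive.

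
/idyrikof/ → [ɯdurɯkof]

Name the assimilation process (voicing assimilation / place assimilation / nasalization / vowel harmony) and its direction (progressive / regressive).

/i/→[ɯ] /y/→[u] /i/→[ɯ].
Vowels agree with the last vowel, so the harmony is regressive.

vowel harmony, regressive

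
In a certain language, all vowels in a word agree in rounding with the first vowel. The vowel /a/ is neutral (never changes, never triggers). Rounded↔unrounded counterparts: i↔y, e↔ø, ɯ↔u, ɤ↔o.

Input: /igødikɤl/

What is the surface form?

/ø/ harmonizes with /i/ ([-round]) → [e]

[igedikɤl]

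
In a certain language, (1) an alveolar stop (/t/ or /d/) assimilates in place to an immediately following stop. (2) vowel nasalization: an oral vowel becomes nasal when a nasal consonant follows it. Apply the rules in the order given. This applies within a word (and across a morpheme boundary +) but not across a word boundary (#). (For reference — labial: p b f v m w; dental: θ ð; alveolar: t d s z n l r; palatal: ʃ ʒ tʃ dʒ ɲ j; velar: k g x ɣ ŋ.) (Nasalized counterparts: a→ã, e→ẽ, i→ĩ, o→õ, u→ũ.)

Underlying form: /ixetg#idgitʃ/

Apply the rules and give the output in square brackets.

Rule 1: /t/ before /g/ (velar) → [k]
Rule 1: /d/ before /g/ (velar) → [g]
After rule 1: ixekg#iggitʃ
Rule 2: no segment meets the rule's conditions; no change.

[ixekg#iggitʃ]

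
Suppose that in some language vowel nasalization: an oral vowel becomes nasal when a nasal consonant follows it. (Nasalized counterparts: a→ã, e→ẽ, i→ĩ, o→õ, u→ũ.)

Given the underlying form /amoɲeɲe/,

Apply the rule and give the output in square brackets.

/a/ before nasal /m/ → [ã]
/o/ before nasal /ɲ/ → [õ]
/e/ before nasal /ɲ/ → [ẽ]

[ãmõɲẽɲe]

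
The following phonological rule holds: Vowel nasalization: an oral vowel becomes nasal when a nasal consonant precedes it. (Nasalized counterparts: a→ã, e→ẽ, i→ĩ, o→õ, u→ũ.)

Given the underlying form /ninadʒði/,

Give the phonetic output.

[nĩnãdʒði]

/i/ after nasal /n/ → [ĩ]
/a/ after nasal /n/ → [ã]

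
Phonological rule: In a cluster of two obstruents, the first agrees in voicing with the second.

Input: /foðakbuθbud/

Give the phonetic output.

[foðagbuðbud]

/k/ before /b/ (voiced) → [g]
/θ/ before /b/ (voiced) → [ð]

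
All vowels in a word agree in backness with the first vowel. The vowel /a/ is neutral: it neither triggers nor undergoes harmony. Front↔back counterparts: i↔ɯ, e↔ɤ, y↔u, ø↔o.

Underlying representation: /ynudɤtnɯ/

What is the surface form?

/u/ harmonizes with /y/ ([-back]) → [y]
/ɤ/ harmonizes with /y/ ([-back]) → [e]
/ɯ/ harmonizes with /y/ ([-back]) → [i]

[ynydetni]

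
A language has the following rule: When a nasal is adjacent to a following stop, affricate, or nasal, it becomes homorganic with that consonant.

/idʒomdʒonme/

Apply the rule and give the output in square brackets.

[idʒoɲdʒomme]

/m/ before /dʒ/ (palatal) → [ɲ]
/n/ before /m/ (labial) → [m]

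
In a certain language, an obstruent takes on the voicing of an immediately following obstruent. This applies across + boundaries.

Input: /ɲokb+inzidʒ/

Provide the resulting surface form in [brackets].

[ɲogb+inzidʒ]

/k/ before /b/ (voiced) → [g]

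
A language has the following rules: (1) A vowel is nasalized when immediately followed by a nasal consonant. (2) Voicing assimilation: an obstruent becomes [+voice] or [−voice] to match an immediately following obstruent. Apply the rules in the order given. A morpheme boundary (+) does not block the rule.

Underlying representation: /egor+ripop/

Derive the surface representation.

Rule 1: no segment meets the rule's conditions; no change.
After rule 1: egor+ripop
Rule 2: no segment meets the rule's conditions; no change.

[egor+ripop]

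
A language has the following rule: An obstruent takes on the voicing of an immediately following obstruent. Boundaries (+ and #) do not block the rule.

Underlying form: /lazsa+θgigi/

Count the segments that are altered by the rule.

/z/ before /s/ (voiceless) → [s]
/θ/ before /g/ (voiced) → [ð]
2 segments change.

2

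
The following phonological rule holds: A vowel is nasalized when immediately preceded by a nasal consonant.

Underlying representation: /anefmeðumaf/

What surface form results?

[anẽfmẽðumãf]

/e/ after nasal /n/ → [ẽ]
/e/ after nasal /m/ → [ẽ]
/a/ after nasal /m/ → [ã]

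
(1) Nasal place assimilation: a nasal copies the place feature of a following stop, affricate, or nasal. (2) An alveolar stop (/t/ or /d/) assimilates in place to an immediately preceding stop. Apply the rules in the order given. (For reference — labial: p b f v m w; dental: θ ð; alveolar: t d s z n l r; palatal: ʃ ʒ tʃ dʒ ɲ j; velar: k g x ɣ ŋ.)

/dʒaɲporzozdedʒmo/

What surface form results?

[dʒamporzozdedʒmo]

Rule 1: /ɲ/ before /p/ (labial) → [m]
After rule 1: dʒamporzozdedʒmo
Rule 2: no segment meets the rule's conditions; no change.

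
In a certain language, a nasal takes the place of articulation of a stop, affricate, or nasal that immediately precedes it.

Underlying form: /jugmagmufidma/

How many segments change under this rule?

3

/m/ after /g/ (velar) → [ŋ]
/m/ after /g/ (velar) → [ŋ]
/m/ after /d/ (alveolar) → [n]
3 segments change.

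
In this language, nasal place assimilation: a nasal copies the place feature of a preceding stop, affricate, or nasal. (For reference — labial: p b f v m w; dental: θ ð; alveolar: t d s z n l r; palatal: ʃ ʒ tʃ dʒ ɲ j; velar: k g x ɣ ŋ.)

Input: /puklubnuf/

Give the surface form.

[puklubmuf]

/n/ after /b/ (labial) → [m]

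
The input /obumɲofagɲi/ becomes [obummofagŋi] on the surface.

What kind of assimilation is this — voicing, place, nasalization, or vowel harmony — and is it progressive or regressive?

place assimilation, progressive

/ɲ/→[m] /ɲ/→[ŋ].
Each target copies a feature from the preceding segment, so the direction is progressive.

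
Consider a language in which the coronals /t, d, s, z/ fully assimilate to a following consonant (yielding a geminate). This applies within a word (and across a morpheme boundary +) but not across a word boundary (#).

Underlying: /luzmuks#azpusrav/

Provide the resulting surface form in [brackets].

/z/ before /m/ → [m] (total assimilation)
/z/ before /p/ → [p] (total assimilation)
/s/ before /r/ → [r] (total assimilation)

[lummuks#appurrav]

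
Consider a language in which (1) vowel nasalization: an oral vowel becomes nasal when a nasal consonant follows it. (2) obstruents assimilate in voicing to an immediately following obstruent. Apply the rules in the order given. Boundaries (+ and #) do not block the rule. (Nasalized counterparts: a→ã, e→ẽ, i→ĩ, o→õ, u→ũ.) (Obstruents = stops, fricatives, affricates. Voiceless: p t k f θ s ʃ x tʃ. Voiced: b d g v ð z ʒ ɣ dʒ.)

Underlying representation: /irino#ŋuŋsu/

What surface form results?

[irĩnõ#ŋũŋsu]

Rule 1: /i/ before nasal /n/ → [ĩ]
Rule 1: /o/ before nasal /ŋ/ → [õ]
Rule 1: /u/ before nasal /ŋ/ → [ũ]
After rule 1: irĩnõ#ŋũŋsu
Rule 2: no segment meets the rule's conditions; no change.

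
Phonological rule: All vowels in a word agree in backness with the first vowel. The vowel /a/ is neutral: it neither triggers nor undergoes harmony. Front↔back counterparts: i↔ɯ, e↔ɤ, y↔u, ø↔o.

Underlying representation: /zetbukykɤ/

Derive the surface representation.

[zetbykyke]

/u/ harmonizes with /e/ ([-back]) → [y]
/ɤ/ harmonizes with /e/ ([-back]) → [e]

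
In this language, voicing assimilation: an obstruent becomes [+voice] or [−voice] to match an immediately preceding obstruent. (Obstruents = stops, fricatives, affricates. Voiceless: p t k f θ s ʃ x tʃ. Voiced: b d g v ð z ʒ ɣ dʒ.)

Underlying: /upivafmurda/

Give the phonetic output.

no segment meets the rule's conditions; no change.

[upivafmurda]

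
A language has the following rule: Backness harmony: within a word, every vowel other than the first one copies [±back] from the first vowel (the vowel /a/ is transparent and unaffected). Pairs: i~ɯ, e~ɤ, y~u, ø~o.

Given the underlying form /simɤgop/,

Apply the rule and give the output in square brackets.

[simegøp]

/ɤ/ harmonizes with /i/ ([-back]) → [e]
/o/ harmonizes with /i/ ([-back]) → [ø]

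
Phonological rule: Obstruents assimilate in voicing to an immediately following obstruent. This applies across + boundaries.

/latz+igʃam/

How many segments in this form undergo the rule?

/t/ before /z/ (voiced) → [d]
/g/ before /ʃ/ (voiceless) → [k]
2 segments change.

2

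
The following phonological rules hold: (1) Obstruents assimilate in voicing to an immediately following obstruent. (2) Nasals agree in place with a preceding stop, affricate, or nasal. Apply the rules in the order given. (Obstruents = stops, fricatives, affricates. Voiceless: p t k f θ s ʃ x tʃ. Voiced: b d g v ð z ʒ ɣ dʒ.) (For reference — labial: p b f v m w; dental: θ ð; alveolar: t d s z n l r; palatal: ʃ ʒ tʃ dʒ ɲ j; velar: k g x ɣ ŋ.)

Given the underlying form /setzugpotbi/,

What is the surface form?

[sedzukpodbi]

Rule 1: /t/ before /z/ (voiced) → [d]
Rule 1: /g/ before /p/ (voiceless) → [k]
Rule 1: /t/ before /b/ (voiced) → [d]
After rule 1: sedzukpodbi
Rule 2: no segment meets the rule's conditions; no change.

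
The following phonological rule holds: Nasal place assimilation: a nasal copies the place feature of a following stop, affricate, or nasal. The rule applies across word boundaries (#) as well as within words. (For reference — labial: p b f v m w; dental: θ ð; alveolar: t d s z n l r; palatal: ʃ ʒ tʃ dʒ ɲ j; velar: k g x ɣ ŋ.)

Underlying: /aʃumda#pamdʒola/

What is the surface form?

[aʃunda#paɲdʒola]

/m/ before /d/ (alveolar) → [n]
/m/ before /dʒ/ (palatal) → [ɲ]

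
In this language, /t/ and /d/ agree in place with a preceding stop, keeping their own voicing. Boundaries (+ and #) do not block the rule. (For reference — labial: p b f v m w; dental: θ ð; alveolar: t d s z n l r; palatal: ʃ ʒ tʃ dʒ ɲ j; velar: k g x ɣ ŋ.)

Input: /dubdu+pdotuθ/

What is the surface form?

/d/ after /b/ (labial) → [b]
/d/ after /p/ (labial) → [b]

[dubbu+pbotuθ]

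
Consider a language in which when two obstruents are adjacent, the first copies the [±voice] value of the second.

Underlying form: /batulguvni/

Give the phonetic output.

[batulguvni]

no segment meets the rule's conditions; no change.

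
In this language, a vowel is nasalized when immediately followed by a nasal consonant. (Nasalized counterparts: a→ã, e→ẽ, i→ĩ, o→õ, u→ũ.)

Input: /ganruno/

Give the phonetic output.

[gãnrũno]

/a/ before nasal /n/ → [ã]
/u/ before nasal /n/ → [ũ]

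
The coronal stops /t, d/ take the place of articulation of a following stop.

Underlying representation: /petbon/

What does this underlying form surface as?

/t/ before /b/ (labial) → [p]

[pepbon]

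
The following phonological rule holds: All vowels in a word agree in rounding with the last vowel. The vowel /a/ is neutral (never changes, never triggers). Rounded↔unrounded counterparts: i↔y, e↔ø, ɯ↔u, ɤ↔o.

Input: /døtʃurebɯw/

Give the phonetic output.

/ø/ harmonizes with /ɯ/ ([-round]) → [e]
/u/ harmonizes with /ɯ/ ([-round]) → [ɯ]

[detʃɯrebɯw]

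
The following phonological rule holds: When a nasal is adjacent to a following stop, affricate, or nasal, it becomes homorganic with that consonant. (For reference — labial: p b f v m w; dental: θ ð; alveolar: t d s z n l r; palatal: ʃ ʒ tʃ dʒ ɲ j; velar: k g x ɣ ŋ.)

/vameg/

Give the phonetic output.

no segment meets the rule's conditions; no change.

[vameg]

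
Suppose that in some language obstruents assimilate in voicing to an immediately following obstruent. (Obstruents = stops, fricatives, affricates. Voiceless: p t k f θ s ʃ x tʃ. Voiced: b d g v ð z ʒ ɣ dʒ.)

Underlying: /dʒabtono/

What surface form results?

[dʒaptono]

/b/ before /t/ (voiceless) → [p]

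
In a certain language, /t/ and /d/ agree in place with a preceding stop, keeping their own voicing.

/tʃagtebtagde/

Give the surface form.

/t/ after /g/ (velar) → [k]
/t/ after /b/ (labial) → [p]
/d/ after /g/ (velar) → [g]

[tʃagkebpagge]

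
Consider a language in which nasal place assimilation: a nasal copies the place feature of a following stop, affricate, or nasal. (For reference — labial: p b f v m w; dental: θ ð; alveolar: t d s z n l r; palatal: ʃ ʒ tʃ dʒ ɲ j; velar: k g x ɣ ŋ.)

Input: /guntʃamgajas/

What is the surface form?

[guɲtʃaŋgajas]

/n/ before /tʃ/ (palatal) → [ɲ]
/m/ before /g/ (velar) → [ŋ]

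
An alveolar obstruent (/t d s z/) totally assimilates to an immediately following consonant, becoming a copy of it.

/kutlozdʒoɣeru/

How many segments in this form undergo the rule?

2

/t/ before /l/ → [l] (total assimilation)
/z/ before /dʒ/ → [dʒ] (total assimilation)
2 segments change.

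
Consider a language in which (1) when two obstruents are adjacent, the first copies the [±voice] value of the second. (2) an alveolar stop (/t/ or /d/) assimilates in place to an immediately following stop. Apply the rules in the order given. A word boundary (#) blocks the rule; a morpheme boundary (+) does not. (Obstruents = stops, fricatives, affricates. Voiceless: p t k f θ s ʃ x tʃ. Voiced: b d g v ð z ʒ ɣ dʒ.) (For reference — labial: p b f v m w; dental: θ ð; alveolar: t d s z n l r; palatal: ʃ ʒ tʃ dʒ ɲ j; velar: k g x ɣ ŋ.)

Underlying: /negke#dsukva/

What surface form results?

Rule 1: /g/ before /k/ (voiceless) → [k]
Rule 1: /d/ before /s/ (voiceless) → [t]
Rule 1: /k/ before /v/ (voiced) → [g]
After rule 1: nekke#tsugva
Rule 2: no segment meets the rule's conditions; no change.

[nekke#tsugva]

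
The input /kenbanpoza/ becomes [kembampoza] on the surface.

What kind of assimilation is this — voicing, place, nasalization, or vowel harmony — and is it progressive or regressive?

/n/→[m] /n/→[m].
Each target copies a feature from the following segment, so the direction is regressive.

place assimilation, regressive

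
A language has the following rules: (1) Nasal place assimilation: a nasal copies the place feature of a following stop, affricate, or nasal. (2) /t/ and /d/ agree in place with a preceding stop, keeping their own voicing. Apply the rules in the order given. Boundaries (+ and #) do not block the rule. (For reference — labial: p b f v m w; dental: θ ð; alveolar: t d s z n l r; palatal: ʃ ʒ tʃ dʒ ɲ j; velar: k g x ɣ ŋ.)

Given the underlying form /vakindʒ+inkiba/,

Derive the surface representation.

Rule 1: /n/ before /dʒ/ (palatal) → [ɲ]
Rule 1: /n/ before /k/ (velar) → [ŋ]
After rule 1: vakiɲdʒ+iŋkiba
Rule 2: no segment meets the rule's conditions; no change.

[vakiɲdʒ+iŋkiba]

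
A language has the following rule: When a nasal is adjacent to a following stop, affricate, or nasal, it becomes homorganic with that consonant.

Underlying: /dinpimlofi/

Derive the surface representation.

/n/ before /p/ (labial) → [m]

[dimpimlofi]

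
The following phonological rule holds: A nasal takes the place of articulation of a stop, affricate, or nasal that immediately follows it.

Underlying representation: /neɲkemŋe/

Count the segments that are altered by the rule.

2

/ɲ/ before /k/ (velar) → [ŋ]
/m/ before /ŋ/ (velar) → [ŋ]
2 segments change.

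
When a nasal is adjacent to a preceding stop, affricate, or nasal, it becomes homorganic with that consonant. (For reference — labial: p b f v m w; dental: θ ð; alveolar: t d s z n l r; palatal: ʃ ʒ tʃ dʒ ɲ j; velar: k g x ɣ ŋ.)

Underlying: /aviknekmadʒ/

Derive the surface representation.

[avikŋekŋadʒ]

/n/ after /k/ (velar) → [ŋ]
/m/ after /k/ (velar) → [ŋ]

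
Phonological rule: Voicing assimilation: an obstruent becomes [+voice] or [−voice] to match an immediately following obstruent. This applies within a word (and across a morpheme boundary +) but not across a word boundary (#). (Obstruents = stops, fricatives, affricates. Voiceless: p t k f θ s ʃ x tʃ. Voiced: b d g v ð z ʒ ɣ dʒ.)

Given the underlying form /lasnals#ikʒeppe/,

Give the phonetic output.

/k/ before /ʒ/ (voiced) → [g]

[lasnals#igʒeppe]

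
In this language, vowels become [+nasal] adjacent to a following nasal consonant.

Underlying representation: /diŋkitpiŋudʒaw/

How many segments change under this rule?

/i/ before nasal /ŋ/ → [ĩ]
/i/ before nasal /ŋ/ → [ĩ]
2 segments change.

2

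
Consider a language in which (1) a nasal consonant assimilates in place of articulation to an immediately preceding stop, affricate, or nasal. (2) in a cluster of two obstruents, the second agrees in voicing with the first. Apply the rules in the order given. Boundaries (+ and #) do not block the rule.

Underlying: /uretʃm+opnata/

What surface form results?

Rule 1: /m/ after /tʃ/ (palatal) → [ɲ]
Rule 1: /n/ after /p/ (labial) → [m]
After rule 1: uretʃɲ+opmata
Rule 2: no segment meets the rule's conditions; no change.

[uretʃɲ+opmata]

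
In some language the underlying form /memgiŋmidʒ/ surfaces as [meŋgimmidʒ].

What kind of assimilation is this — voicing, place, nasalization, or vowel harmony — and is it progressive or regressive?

/m/→[ŋ] /ŋ/→[m].
Each target copies a feature from the following segment, so the direction is regressive.

place assimilation, regressive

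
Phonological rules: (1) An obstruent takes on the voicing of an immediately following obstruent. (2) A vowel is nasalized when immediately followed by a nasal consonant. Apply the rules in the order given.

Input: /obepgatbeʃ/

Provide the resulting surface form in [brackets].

Rule 1: /p/ before /g/ (voiced) → [b]
Rule 1: /t/ before /b/ (voiced) → [d]
After rule 1: obebgadbeʃ
Rule 2: no segment meets the rule's conditions; no change.

[obebgadbeʃ]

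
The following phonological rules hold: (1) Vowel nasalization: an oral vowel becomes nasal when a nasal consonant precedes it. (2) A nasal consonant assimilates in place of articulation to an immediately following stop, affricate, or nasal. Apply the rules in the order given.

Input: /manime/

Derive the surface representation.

[mãnĩmẽ]

Rule 1: /a/ after nasal /m/ → [ã]
Rule 1: /i/ after nasal /n/ → [ĩ]
Rule 1: /e/ after nasal /m/ → [ẽ]
After rule 1: mãnĩmẽ
Rule 2: no segment meets the rule's conditions; no change.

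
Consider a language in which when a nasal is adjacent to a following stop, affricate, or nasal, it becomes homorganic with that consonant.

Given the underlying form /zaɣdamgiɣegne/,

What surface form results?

[zaɣdaŋgiɣegne]

/m/ before /g/ (velar) → [ŋ]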